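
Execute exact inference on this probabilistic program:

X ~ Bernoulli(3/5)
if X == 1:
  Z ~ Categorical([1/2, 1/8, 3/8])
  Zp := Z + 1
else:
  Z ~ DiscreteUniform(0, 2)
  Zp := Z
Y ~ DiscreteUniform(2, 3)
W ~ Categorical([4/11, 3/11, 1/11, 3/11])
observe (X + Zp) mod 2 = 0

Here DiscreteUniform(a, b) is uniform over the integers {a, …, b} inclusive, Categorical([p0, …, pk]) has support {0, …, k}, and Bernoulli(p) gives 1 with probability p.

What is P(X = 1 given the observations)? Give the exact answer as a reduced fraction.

P(X = 1 | obs) = 63/95

Enumerate traces; 32 have nonzero weight after conditioning:
  (X=0, Z=0, Y=2, W=0) weight 4/165
  (X=0, Z=0, Y=2, W=1) weight 1/55
  (X=0, Z=0, Y=2, W=2) weight 1/165
  (X=0, Z=0, Y=2, W=3) weight 1/55
  (X=0, Z=0, Y=3, W=0) weight 4/165
  (X=0, Z=0, Y=3, W=1) weight 1/55
  (X=0, Z=0, Y=3, W=2) weight 1/165
  (X=0, Z=0, Y=3, W=3) weight 1/55
  (X=1, Z=0, Y=2, W=0) weight 3/55
  … 23 more
Group by X:
  weight(X=0) = 4/15
  weight(X=1) = 21/40
Total weight = 4/15 + 21/40 = 19/24
P(X=0 | obs) = 4/15 / 19/24 = 32/95
P(X=1 | obs) = 21/40 / 19/24 = 63/95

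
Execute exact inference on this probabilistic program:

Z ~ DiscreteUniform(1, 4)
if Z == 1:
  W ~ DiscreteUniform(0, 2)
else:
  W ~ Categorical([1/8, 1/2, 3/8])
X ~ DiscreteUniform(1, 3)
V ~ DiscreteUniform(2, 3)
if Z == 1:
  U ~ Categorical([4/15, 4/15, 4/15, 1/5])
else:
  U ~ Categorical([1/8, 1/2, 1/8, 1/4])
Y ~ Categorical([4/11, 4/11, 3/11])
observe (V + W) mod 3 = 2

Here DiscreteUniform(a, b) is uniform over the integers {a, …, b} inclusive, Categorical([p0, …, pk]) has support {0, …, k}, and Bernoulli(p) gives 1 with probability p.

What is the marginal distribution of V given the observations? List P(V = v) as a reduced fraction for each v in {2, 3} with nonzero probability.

Enumerate traces; 288 have nonzero weight after conditioning:
  (Z=1, W=0, X=1, V=2, U=0, Y=0) weight 2/1485
  (Z=1, W=0, X=1, V=2, U=0, Y=1) weight 2/1485
  (Z=1, W=0, X=1, V=2, U=0, Y=2) weight 1/990
  (Z=1, W=0, X=1, V=2, U=1, Y=0) weight 2/1485
  (Z=1, W=0, X=1, V=2, U=1, Y=1) weight 2/1485
  (Z=1, W=0, X=1, V=2, U=1, Y=2) weight 1/990
  (Z=1, W=0, X=1, V=2, U=2, Y=0) weight 2/1485
  (Z=1, W=0, X=1, V=2, U=2, Y=1) weight 2/1485
  (Z=1, W=2, X=1, V=3, U=0, Y=0) weight 2/1485
  … 279 more
Group by V:
  weight(V=2) = 17/192
  weight(V=3) = 35/192
Total weight = 17/192 + 35/192 = 13/48
P(V=2 | obs) = 17/192 / 13/48 = 17/52
P(V=3 | obs) = 35/192 / 13/48 = 35/52

P(V=2) = 17/52, P(V=3) = 35/52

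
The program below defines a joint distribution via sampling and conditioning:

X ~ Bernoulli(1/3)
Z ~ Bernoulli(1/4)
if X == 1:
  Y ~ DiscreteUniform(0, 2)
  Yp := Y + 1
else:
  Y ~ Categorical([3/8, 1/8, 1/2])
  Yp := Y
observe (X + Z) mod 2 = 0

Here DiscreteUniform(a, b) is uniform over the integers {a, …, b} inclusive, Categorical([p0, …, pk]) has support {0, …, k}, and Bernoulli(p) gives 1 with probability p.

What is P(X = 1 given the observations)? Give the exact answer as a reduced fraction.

P(X = 1 | obs) = 1/7

Enumerate traces; 6 have nonzero weight after conditioning:
  (X=0, Z=0, Y=0) weight 3/16
  (X=0, Z=0, Y=1) weight 1/16
  (X=0, Z=0, Y=2) weight 1/4
  (X=1, Z=1, Y=0) weight 1/36
  (X=1, Z=1, Y=1) weight 1/36
  (X=1, Z=1, Y=2) weight 1/36
Group by X:
  weight(X=0) = 1/2
  weight(X=1) = 1/12
Total weight = 1/2 + 1/12 = 7/12
P(X=0 | obs) = 1/2 / 7/12 = 6/7
P(X=1 | obs) = 1/12 / 7/12 = 1/7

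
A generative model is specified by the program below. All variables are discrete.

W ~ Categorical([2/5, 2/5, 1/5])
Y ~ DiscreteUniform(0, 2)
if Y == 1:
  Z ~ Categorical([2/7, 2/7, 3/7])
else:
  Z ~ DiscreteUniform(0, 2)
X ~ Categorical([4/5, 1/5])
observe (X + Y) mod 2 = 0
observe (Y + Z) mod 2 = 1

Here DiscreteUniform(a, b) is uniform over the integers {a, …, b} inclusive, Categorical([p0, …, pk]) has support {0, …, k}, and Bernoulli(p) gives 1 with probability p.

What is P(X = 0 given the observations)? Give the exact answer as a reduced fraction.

P(X = 0 | obs) = 56/71

Enumerate traces; 12 have nonzero weight after conditioning:
  (W=0, Y=0, Z=1, X=0) weight 8/225
  (W=0, Y=1, Z=0, X=1) weight 4/525
  (W=0, Y=1, Z=2, X=1) weight 2/175
  (W=0, Y=2, Z=1, X=0) weight 8/225
  (W=1, Y=0, Z=1, X=0) weight 8/225
  (W=1, Y=1, Z=0, X=1) weight 4/525
  (W=1, Y=1, Z=2, X=1) weight 2/175
  (W=1, Y=2, Z=1, X=0) weight 8/225
  … 4 more
Group by X:
  weight(X=0) = 8/45
  weight(X=1) = 1/21
Total weight = 8/45 + 1/21 = 71/315
P(X=0 | obs) = 8/45 / 71/315 = 56/71
P(X=1 | obs) = 1/21 / 71/315 = 15/71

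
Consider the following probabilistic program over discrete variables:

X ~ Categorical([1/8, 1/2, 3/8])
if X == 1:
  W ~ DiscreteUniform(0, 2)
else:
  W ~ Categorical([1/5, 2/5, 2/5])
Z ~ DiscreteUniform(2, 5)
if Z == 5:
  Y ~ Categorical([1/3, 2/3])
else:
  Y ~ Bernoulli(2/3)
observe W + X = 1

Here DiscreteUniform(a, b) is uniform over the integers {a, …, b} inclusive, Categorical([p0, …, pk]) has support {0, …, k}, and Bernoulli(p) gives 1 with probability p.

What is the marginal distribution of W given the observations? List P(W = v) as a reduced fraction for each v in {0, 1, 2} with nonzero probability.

Enumerate traces; 16 have nonzero weight after conditioning:
  (X=0, W=1, Z=2, Y=0) weight 1/240
  (X=0, W=1, Z=2, Y=1) weight 1/120
  (X=0, W=1, Z=3, Y=0) weight 1/240
  (X=0, W=1, Z=3, Y=1) weight 1/120
  (X=0, W=1, Z=4, Y=0) weight 1/240
  (X=0, W=1, Z=4, Y=1) weight 1/120
  (X=0, W=1, Z=5, Y=0) weight 1/240
  (X=0, W=1, Z=5, Y=1) weight 1/120
  (X=1, W=0, Z=2, Y=0) weight 1/72
  … 7 more
Group by W:
  weight(W=0) = 1/6
  weight(W=1) = 1/20
Total weight = 1/6 + 1/20 = 13/60
P(W=0 | obs) = 1/6 / 13/60 = 10/13
P(W=1 | obs) = 1/20 / 13/60 = 3/13

P(W=0) = 10/13, P(W=1) = 3/13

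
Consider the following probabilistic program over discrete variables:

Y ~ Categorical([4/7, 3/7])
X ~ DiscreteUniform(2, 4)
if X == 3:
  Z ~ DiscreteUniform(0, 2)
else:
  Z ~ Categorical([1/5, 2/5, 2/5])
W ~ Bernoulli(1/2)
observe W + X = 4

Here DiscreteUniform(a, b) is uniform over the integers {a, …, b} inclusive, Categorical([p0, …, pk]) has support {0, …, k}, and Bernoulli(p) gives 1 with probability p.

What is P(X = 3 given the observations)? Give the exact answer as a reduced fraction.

Enumerate traces; 12 have nonzero weight after conditioning:
  (Y=0, X=3, Z=0, W=1) weight 2/63
  (Y=0, X=3, Z=1, W=1) weight 2/63
  (Y=0, X=3, Z=2, W=1) weight 2/63
  (Y=0, X=4, Z=0, W=0) weight 2/105
  (Y=0, X=4, Z=1, W=0) weight 4/105
  (Y=0, X=4, Z=2, W=0) weight 4/105
  (Y=1, X=3, Z=0, W=1) weight 1/42
  (Y=1, X=3, Z=1, W=1) weight 1/42
  … 4 more
Group by X:
  weight(X=3) = 1/6
  weight(X=4) = 1/6
Total weight = 1/6 + 1/6 = 1/3
P(X=3 | obs) = 1/6 / 1/3 = 1/2
P(X=4 | obs) = 1/6 / 1/3 = 1/2

P(X = 3 | obs) = 1/2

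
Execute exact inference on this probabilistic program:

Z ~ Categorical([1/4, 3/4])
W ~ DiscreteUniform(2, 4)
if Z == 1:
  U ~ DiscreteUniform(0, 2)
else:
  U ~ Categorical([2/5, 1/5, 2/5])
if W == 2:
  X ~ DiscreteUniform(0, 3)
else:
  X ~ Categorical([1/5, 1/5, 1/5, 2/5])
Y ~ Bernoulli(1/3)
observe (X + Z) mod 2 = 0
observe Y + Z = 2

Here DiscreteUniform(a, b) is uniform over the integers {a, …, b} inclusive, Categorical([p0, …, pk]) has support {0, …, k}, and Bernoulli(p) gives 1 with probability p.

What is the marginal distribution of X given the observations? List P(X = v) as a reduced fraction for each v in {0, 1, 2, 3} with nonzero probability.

P(X=1) = 13/34, P(X=3) = 21/34

Enumerate traces; 18 have nonzero weight after conditioning:
  (Z=1, W=2, U=0, X=1, Y=1) weight 1/144
  (Z=1, W=2, U=0, X=3, Y=1) weight 1/144
  (Z=1, W=2, U=1, X=1, Y=1) weight 1/144
  (Z=1, W=2, U=1, X=3, Y=1) weight 1/144
  (Z=1, W=2, U=2, X=1, Y=1) weight 1/144
  (Z=1, W=2, U=2, X=3, Y=1) weight 1/144
  (Z=1, W=3, U=0, X=1, Y=1) weight 1/180
  (Z=1, W=3, U=0, X=3, Y=1) weight 1/90
  … 10 more
Group by X:
  weight(X=1) = 13/240
  weight(X=3) = 7/80
Total weight = 13/240 + 7/80 = 17/120
P(X=1 | obs) = 13/240 / 17/120 = 13/34
P(X=3 | obs) = 7/80 / 17/120 = 21/34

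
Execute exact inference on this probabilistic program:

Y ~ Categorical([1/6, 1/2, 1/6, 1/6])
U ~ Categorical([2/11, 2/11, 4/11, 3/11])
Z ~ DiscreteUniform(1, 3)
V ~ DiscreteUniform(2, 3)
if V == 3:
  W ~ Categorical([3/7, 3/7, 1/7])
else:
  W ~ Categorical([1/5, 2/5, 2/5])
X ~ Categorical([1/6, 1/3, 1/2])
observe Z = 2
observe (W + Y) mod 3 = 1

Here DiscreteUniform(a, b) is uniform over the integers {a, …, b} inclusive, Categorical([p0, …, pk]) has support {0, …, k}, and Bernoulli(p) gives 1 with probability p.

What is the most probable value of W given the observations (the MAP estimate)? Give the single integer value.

argmax_v P(W = v | obs) = 0

Enumerate traces; 96 have nonzero weight after conditioning:
  (Y=0, U=0, Z=2, V=2, W=1, X=0) weight 1/2970
  (Y=0, U=0, Z=2, V=2, W=1, X=1) weight 1/1485
  (Y=0, U=0, Z=2, V=2, W=1, X=2) weight 1/990
  (Y=0, U=0, Z=2, V=3, W=1, X=0) weight 1/2772
  (Y=0, U=0, Z=2, V=3, W=1, X=1) weight 1/1386
  (Y=0, U=0, Z=2, V=3, W=1, X=2) weight 1/924
  (Y=0, U=1, Z=2, V=2, W=1, X=0) weight 1/2970
  (Y=0, U=1, Z=2, V=2, W=1, X=1) weight 1/1485
  (Y=1, U=0, Z=2, V=2, W=0, X=0) weight 1/1980
  (Y=2, U=0, Z=2, V=2, W=2, X=0) weight 1/2970
  … 86 more
Group by W:
  weight(W=0) = 11/210
  weight(W=1) = 29/630
  weight(W=2) = 19/1260
Total weight = 11/210 + 29/630 + 19/1260 = 143/1260
P(W=0 | obs) = 11/210 / 143/1260 = 6/13
P(W=1 | obs) = 29/630 / 143/1260 = 58/143
P(W=2 | obs) = 19/1260 / 143/1260 = 19/143
argmax = 0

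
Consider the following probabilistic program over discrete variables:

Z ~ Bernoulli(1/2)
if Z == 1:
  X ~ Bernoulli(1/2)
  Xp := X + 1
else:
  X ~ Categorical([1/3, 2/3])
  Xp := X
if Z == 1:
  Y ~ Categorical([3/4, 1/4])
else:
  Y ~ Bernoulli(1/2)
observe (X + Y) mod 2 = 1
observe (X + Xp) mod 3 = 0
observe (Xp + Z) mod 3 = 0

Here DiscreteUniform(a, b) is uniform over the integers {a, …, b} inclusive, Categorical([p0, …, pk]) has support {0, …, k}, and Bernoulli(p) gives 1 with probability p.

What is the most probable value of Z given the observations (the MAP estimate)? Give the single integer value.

Enumerate traces; 2 have nonzero weight after conditioning:
  (Z=0, X=0, Y=1) weight 1/12
  (Z=1, X=1, Y=0) weight 3/16
Group by Z:
  weight(Z=0) = 1/12
  weight(Z=1) = 3/16
Total weight = 1/12 + 3/16 = 13/48
P(Z=0 | obs) = 1/12 / 13/48 = 4/13
P(Z=1 | obs) = 3/16 / 13/48 = 9/13
argmax = 1

argmax_v P(Z = v | obs) = 1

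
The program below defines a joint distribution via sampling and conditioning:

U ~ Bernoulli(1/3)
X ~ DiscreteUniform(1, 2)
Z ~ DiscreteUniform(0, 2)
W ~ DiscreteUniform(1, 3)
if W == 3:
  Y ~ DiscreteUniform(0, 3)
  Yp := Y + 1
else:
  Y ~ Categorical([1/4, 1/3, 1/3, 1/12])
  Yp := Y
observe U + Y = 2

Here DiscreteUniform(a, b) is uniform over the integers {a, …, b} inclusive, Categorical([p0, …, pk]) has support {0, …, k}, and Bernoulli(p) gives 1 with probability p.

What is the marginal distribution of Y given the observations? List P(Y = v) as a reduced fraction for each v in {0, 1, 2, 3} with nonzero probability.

P(Y=1) = 1/3, P(Y=2) = 2/3

Enumerate traces; 36 have nonzero weight after conditioning:
  (U=0, X=1, Z=0, W=1, Y=2) weight 1/81
  (U=0, X=1, Z=0, W=2, Y=2) weight 1/81
  (U=0, X=1, Z=0, W=3, Y=2) weight 1/108
  (U=0, X=1, Z=1, W=1, Y=2) weight 1/81
  (U=0, X=1, Z=1, W=2, Y=2) weight 1/81
  (U=0, X=1, Z=1, W=3, Y=2) weight 1/108
  (U=0, X=1, Z=2, W=1, Y=2) weight 1/81
  (U=0, X=1, Z=2, W=2, Y=2) weight 1/81
  (U=1, X=1, Z=0, W=1, Y=1) weight 1/162
  … 27 more
Group by Y:
  weight(Y=1) = 11/108
  weight(Y=2) = 11/54
Total weight = 11/108 + 11/54 = 11/36
P(Y=1 | obs) = 11/108 / 11/36 = 1/3
P(Y=2 | obs) = 11/54 / 11/36 = 2/3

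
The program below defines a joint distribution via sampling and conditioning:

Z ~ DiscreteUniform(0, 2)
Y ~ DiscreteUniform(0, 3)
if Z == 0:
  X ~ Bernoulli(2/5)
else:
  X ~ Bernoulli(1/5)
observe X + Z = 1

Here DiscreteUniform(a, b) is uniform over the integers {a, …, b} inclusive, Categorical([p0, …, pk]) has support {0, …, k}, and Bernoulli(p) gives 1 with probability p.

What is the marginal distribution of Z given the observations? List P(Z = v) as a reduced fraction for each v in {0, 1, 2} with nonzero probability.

Enumerate traces; 8 have nonzero weight after conditioning:
  (Z=0, Y=0, X=1) weight 1/30
  (Z=0, Y=1, X=1) weight 1/30
  (Z=0, Y=2, X=1) weight 1/30
  (Z=0, Y=3, X=1) weight 1/30
  (Z=1, Y=0, X=0) weight 1/15
  (Z=1, Y=1, X=0) weight 1/15
  (Z=1, Y=2, X=0) weight 1/15
  (Z=1, Y=3, X=0) weight 1/15
Group by Z:
  weight(Z=0) = 2/15
  weight(Z=1) = 4/15
Total weight = 2/15 + 4/15 = 2/5
P(Z=0 | obs) = 2/15 / 2/5 = 1/3
P(Z=1 | obs) = 4/15 / 2/5 = 2/3

P(Z=0) = 1/3, P(Z=1) = 2/3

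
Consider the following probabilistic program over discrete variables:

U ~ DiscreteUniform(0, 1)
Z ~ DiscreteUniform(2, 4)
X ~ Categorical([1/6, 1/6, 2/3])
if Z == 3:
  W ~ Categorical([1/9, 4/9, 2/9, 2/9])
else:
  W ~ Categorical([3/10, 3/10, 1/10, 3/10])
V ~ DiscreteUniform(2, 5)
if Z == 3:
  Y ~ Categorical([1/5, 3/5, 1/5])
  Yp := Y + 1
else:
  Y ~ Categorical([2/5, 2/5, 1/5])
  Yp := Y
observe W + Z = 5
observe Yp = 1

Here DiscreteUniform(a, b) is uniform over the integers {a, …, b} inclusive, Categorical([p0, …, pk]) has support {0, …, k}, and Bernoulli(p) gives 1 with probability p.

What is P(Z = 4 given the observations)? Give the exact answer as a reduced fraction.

P(Z = 4 | obs) = 27/64

Enumerate traces; 72 have nonzero weight after conditioning:
  (U=0, Z=2, X=0, W=3, V=2, Y=1) weight 1/1200
  (U=0, Z=2, X=0, W=3, V=3, Y=1) weight 1/1200
  (U=0, Z=2, X=0, W=3, V=4, Y=1) weight 1/1200
  (U=0, Z=2, X=0, W=3, V=5, Y=1) weight 1/1200
  (U=0, Z=2, X=1, W=3, V=2, Y=1) weight 1/1200
  (U=0, Z=2, X=1, W=3, V=3, Y=1) weight 1/1200
  (U=0, Z=2, X=1, W=3, V=4, Y=1) weight 1/1200
  (U=0, Z=2, X=1, W=3, V=5, Y=1) weight 1/1200
  (U=0, Z=3, X=0, W=2, V=2, Y=0) weight 1/3240
  (U=0, Z=4, X=0, W=1, V=2, Y=1) weight 1/1200
  … 62 more
Group by Z:
  weight(Z=2) = 1/25
  weight(Z=3) = 2/135
  weight(Z=4) = 1/25
Total weight = 1/25 + 2/135 + 1/25 = 64/675
P(Z=2 | obs) = 1/25 / 64/675 = 27/64
P(Z=3 | obs) = 2/135 / 64/675 = 5/32
P(Z=4 | obs) = 1/25 / 64/675 = 27/64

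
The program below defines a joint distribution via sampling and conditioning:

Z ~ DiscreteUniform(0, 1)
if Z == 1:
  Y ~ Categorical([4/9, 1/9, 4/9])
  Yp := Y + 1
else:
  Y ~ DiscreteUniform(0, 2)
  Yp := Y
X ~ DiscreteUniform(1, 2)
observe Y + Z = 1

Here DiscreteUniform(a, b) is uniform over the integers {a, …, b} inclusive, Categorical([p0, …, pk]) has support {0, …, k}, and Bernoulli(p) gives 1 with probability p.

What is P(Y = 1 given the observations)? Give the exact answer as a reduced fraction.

Enumerate traces; 4 have nonzero weight after conditioning:
  (Z=0, Y=1, X=1) weight 1/12
  (Z=0, Y=1, X=2) weight 1/12
  (Z=1, Y=0, X=1) weight 1/9
  (Z=1, Y=0, X=2) weight 1/9
Group by Y:
  weight(Y=0) = 2/9
  weight(Y=1) = 1/6
Total weight = 2/9 + 1/6 = 7/18
P(Y=0 | obs) = 2/9 / 7/18 = 4/7
P(Y=1 | obs) = 1/6 / 7/18 = 3/7

P(Y = 1 | obs) = 3/7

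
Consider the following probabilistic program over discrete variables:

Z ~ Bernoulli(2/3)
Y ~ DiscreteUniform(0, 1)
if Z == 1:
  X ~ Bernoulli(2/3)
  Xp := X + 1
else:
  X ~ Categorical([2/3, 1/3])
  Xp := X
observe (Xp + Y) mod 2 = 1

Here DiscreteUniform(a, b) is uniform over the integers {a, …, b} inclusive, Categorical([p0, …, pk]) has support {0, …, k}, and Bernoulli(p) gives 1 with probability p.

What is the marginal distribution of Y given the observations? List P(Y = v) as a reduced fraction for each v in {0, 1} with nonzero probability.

P(Y=0) = 1/3, P(Y=1) = 2/3

Enumerate traces; 4 have nonzero weight after conditioning:
  (Z=0, Y=0, X=1) weight 1/18
  (Z=0, Y=1, X=0) weight 1/9
  (Z=1, Y=0, X=0) weight 1/9
  (Z=1, Y=1, X=1) weight 2/9
Group by Y:
  weight(Y=0) = 1/6
  weight(Y=1) = 1/3
Total weight = 1/6 + 1/3 = 1/2
P(Y=0 | obs) = 1/6 / 1/2 = 1/3
P(Y=1 | obs) = 1/3 / 1/2 = 2/3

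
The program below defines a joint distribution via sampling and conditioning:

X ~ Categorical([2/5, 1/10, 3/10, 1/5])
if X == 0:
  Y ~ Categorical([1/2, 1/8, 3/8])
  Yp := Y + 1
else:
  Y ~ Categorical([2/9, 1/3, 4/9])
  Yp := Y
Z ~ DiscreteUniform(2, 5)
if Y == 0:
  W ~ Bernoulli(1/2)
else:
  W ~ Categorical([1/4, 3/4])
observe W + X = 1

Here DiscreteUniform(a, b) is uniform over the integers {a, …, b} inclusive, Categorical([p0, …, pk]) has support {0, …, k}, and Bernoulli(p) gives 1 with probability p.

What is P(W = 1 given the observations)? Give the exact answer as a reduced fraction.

Enumerate traces; 24 have nonzero weight after conditioning:
  (X=0, Y=0, Z=2, W=1) weight 1/40
  (X=0, Y=0, Z=3, W=1) weight 1/40
  (X=0, Y=0, Z=4, W=1) weight 1/40
  (X=0, Y=0, Z=5, W=1) weight 1/40
  (X=0, Y=1, Z=2, W=1) weight 3/320
  (X=0, Y=1, Z=3, W=1) weight 3/320
  (X=0, Y=1, Z=4, W=1) weight 3/320
  (X=0, Y=1, Z=5, W=1) weight 3/320
  (X=1, Y=0, Z=2, W=0) weight 1/360
  … 15 more
Group by W:
  weight(W=0) = 11/360
  weight(W=1) = 1/4
Total weight = 11/360 + 1/4 = 101/360
P(W=0 | obs) = 11/360 / 101/360 = 11/101
P(W=1 | obs) = 1/4 / 101/360 = 90/101

P(W = 1 | obs) = 90/101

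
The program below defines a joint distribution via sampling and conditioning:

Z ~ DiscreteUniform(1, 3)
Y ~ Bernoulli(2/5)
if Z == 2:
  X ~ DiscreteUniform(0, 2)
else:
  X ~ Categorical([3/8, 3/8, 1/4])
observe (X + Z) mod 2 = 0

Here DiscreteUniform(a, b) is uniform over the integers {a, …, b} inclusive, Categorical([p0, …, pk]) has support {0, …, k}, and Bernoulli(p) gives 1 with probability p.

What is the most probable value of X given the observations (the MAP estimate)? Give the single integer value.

Enumerate traces; 8 have nonzero weight after conditioning:
  (Z=1, Y=0, X=1) weight 3/40
  (Z=1, Y=1, X=1) weight 1/20
  (Z=2, Y=0, X=0) weight 1/15
  (Z=2, Y=0, X=2) weight 1/15
  (Z=2, Y=1, X=0) weight 2/45
  (Z=2, Y=1, X=2) weight 2/45
  (Z=3, Y=0, X=1) weight 3/40
  (Z=3, Y=1, X=1) weight 1/20
Group by X:
  weight(X=0) = 1/9
  weight(X=1) = 1/4
  weight(X=2) = 1/9
Total weight = 1/9 + 1/4 + 1/9 = 17/36
P(X=0 | obs) = 1/9 / 17/36 = 4/17
P(X=1 | obs) = 1/4 / 17/36 = 9/17
P(X=2 | obs) = 1/9 / 17/36 = 4/17
argmax = 1

argmax_v P(X = v | obs) = 1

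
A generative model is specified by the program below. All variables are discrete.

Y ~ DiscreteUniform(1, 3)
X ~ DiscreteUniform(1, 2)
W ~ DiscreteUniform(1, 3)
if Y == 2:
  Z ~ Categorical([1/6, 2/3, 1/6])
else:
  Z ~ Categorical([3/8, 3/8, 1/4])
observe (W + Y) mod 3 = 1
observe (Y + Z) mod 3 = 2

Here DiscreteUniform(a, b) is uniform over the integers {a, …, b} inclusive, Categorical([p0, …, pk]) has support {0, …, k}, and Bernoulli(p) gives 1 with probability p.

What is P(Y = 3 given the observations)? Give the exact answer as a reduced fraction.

P(Y = 3 | obs) = 6/19

Enumerate traces; 6 have nonzero weight after conditioning:
  (Y=1, X=1, W=3, Z=1) weight 1/48
  (Y=1, X=2, W=3, Z=1) weight 1/48
  (Y=2, X=1, W=2, Z=0) weight 1/108
  (Y=2, X=2, W=2, Z=0) weight 1/108
  (Y=3, X=1, W=1, Z=2) weight 1/72
  (Y=3, X=2, W=1, Z=2) weight 1/72
Group by Y:
  weight(Y=1) = 1/24
  weight(Y=2) = 1/54
  weight(Y=3) = 1/36
Total weight = 1/24 + 1/54 + 1/36 = 19/216
P(Y=1 | obs) = 1/24 / 19/216 = 9/19
P(Y=2 | obs) = 1/54 / 19/216 = 4/19
P(Y=3 | obs) = 1/36 / 19/216 = 6/19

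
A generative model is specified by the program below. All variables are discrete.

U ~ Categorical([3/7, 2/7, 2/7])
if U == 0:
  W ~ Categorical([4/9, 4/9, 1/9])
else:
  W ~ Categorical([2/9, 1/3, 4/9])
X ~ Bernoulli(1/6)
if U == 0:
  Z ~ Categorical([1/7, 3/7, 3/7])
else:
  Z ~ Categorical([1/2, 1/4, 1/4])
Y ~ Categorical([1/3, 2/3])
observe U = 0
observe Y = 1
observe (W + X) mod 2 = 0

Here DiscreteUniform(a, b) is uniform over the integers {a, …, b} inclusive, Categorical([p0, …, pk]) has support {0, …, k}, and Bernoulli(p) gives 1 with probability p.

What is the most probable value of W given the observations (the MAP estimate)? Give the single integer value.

argmax_v P(W = v | obs) = 0

Enumerate traces; 9 have nonzero weight after conditioning:
  (U=0, W=0, X=0, Z=0, Y=1) weight 20/1323
  (U=0, W=0, X=0, Z=1, Y=1) weight 20/441
  (U=0, W=0, X=0, Z=2, Y=1) weight 20/441
  (U=0, W=1, X=1, Z=0, Y=1) weight 4/1323
  (U=0, W=1, X=1, Z=1, Y=1) weight 4/441
  (U=0, W=1, X=1, Z=2, Y=1) weight 4/441
  (U=0, W=2, X=0, Z=0, Y=1) weight 5/1323
  (U=0, W=2, X=0, Z=1, Y=1) weight 5/441
  … 1 more
Group by W:
  weight(W=0) = 20/189
  weight(W=1) = 4/189
  weight(W=2) = 5/189
Total weight = 20/189 + 4/189 + 5/189 = 29/189
P(W=0 | obs) = 20/189 / 29/189 = 20/29
P(W=1 | obs) = 4/189 / 29/189 = 4/29
P(W=2 | obs) = 5/189 / 29/189 = 5/29
argmax = 0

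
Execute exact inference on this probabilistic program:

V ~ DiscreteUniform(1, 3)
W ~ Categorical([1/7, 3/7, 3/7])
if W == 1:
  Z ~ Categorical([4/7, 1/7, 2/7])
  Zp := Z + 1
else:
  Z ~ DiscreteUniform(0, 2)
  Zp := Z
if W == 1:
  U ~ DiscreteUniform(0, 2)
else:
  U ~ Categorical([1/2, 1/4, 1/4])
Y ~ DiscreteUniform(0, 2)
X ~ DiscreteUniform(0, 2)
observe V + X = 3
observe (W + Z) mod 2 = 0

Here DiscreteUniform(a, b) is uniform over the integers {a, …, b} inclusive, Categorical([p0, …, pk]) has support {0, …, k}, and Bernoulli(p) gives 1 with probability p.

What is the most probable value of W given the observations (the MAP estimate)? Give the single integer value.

argmax_v P(W = v | obs) = 2

Enumerate traces; 135 have nonzero weight after conditioning:
  (V=1, W=0, Z=0, U=0, Y=0, X=2) weight 1/1134
  (V=1, W=0, Z=0, U=0, Y=1, X=2) weight 1/1134
  (V=1, W=0, Z=0, U=0, Y=2, X=2) weight 1/1134
  (V=1, W=0, Z=0, U=1, Y=0, X=2) weight 1/2268
  (V=1, W=0, Z=0, U=1, Y=1, X=2) weight 1/2268
  (V=1, W=0, Z=0, U=1, Y=2, X=2) weight 1/2268
  (V=1, W=0, Z=0, U=2, Y=0, X=2) weight 1/2268
  (V=1, W=0, Z=0, U=2, Y=1, X=2) weight 1/2268
  (V=1, W=1, Z=1, U=0, Y=0, X=2) weight 1/1323
  (V=1, W=2, Z=0, U=0, Y=0, X=2) weight 1/378
  … 125 more
Group by W:
  weight(W=0) = 2/63
  weight(W=1) = 1/49
  weight(W=2) = 2/21
Total weight = 2/63 + 1/49 + 2/21 = 65/441
P(W=0 | obs) = 2/63 / 65/441 = 14/65
P(W=1 | obs) = 1/49 / 65/441 = 9/65
P(W=2 | obs) = 2/21 / 65/441 = 42/65
argmax = 2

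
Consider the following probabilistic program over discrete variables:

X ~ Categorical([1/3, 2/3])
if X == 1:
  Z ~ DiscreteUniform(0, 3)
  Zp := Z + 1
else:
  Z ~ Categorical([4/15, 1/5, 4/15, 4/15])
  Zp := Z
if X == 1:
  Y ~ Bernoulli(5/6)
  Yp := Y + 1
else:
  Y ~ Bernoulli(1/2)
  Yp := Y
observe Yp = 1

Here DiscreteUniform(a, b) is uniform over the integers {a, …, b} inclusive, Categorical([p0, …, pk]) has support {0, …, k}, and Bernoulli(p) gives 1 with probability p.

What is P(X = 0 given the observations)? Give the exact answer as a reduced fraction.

Enumerate traces; 8 have nonzero weight after conditioning:
  (X=0, Z=0, Y=1) weight 2/45
  (X=0, Z=1, Y=1) weight 1/30
  (X=0, Z=2, Y=1) weight 2/45
  (X=0, Z=3, Y=1) weight 2/45
  (X=1, Z=0, Y=0) weight 1/36
  (X=1, Z=1, Y=0) weight 1/36
  (X=1, Z=2, Y=0) weight 1/36
  (X=1, Z=3, Y=0) weight 1/36
Group by X:
  weight(X=0) = 1/6
  weight(X=1) = 1/9
Total weight = 1/6 + 1/9 = 5/18
P(X=0 | obs) = 1/6 / 5/18 = 3/5
P(X=1 | obs) = 1/9 / 5/18 = 2/5

P(X = 0 | obs) = 3/5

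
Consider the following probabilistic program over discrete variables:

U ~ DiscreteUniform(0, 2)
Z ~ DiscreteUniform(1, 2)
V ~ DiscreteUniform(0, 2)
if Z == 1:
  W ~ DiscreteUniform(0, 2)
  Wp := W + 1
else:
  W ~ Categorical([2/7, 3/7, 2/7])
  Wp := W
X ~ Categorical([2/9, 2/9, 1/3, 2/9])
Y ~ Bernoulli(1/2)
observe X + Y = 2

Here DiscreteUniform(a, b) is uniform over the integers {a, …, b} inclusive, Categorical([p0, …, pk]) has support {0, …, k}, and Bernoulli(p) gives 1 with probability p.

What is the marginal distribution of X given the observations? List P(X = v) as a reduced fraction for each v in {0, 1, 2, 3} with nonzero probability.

Enumerate traces; 108 have nonzero weight after conditioning:
  (U=0, Z=1, V=0, W=0, X=1, Y=1) weight 1/486
  (U=0, Z=1, V=0, W=0, X=2, Y=0) weight 1/324
  (U=0, Z=1, V=0, W=1, X=1, Y=1) weight 1/486
  (U=0, Z=1, V=0, W=1, X=2, Y=0) weight 1/324
  (U=0, Z=1, V=0, W=2, X=1, Y=1) weight 1/486
  (U=0, Z=1, V=0, W=2, X=2, Y=0) weight 1/324
  (U=0, Z=1, V=1, W=0, X=1, Y=1) weight 1/486
  (U=0, Z=1, V=1, W=0, X=2, Y=0) weight 1/324
  … 100 more
Group by X:
  weight(X=1) = 1/9
  weight(X=2) = 1/6
Total weight = 1/9 + 1/6 = 5/18
P(X=1 | obs) = 1/9 / 5/18 = 2/5
P(X=2 | obs) = 1/6 / 5/18 = 3/5

P(X=1) = 2/5, P(X=2) = 3/5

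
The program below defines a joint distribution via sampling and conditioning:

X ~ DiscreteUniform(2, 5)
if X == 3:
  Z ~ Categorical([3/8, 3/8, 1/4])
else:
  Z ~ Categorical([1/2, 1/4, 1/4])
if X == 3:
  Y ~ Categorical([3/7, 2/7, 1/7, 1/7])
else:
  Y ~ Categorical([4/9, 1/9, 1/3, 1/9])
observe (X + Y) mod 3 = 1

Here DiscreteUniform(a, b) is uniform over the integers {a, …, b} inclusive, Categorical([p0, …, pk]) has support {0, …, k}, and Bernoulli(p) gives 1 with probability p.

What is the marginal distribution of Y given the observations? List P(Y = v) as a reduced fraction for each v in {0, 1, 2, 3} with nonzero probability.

P(Y=0) = 28/95, P(Y=1) = 18/95, P(Y=2) = 42/95, P(Y=3) = 7/95

Enumerate traces; 15 have nonzero weight after conditioning:
  (X=2, Z=0, Y=2) weight 1/24
  (X=2, Z=1, Y=2) weight 1/48
  (X=2, Z=2, Y=2) weight 1/48
  (X=3, Z=0, Y=1) weight 3/112
  (X=3, Z=1, Y=1) weight 3/112
  (X=3, Z=2, Y=1) weight 1/56
  (X=4, Z=0, Y=0) weight 1/18
  (X=4, Z=0, Y=3) weight 1/72
  … 7 more
Group by Y:
  weight(Y=0) = 1/9
  weight(Y=1) = 1/14
  weight(Y=2) = 1/6
  weight(Y=3) = 1/36
Total weight = 1/9 + 1/14 + 1/6 + 1/36 = 95/252
P(Y=0 | obs) = 1/9 / 95/252 = 28/95
P(Y=1 | obs) = 1/14 / 95/252 = 18/95
P(Y=2 | obs) = 1/6 / 95/252 = 42/95
P(Y=3 | obs) = 1/36 / 95/252 = 7/95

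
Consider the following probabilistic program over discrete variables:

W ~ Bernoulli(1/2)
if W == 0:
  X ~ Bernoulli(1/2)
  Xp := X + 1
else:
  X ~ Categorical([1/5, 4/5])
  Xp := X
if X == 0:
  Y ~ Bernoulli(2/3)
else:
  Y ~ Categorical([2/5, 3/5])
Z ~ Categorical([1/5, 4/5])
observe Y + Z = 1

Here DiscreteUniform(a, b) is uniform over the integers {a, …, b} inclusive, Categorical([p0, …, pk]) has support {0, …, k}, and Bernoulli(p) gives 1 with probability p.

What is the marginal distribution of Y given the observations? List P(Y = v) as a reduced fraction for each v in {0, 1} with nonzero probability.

Enumerate traces; 8 have nonzero weight after conditioning:
  (W=0, X=0, Y=0, Z=1) weight 1/15
  (W=0, X=0, Y=1, Z=0) weight 1/30
  (W=0, X=1, Y=0, Z=1) weight 2/25
  (W=0, X=1, Y=1, Z=0) weight 3/100
  (W=1, X=0, Y=0, Z=1) weight 2/75
  (W=1, X=0, Y=1, Z=0) weight 1/75
  (W=1, X=1, Y=0, Z=1) weight 16/125
  (W=1, X=1, Y=1, Z=0) weight 6/125
Group by Y:
  weight(Y=0) = 113/375
  weight(Y=1) = 187/1500
Total weight = 113/375 + 187/1500 = 213/500
P(Y=0 | obs) = 113/375 / 213/500 = 452/639
P(Y=1 | obs) = 187/1500 / 213/500 = 187/639

P(Y=0) = 452/639, P(Y=1) = 187/639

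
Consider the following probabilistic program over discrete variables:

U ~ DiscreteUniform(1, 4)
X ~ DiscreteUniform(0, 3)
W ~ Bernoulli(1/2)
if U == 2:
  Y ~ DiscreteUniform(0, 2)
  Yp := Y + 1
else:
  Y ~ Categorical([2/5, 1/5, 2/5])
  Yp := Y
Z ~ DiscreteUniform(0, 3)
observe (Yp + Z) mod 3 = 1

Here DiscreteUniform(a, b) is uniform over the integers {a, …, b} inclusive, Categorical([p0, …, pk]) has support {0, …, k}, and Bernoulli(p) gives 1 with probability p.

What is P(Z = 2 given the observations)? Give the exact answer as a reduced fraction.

P(Z = 2 | obs) = 23/74

Enumerate traces; 128 have nonzero weight after conditioning:
  (U=1, X=0, W=0, Y=0, Z=1) weight 1/320
  (U=1, X=0, W=0, Y=1, Z=0) weight 1/640
  (U=1, X=0, W=0, Y=1, Z=3) weight 1/640
  (U=1, X=0, W=0, Y=2, Z=2) weight 1/320
  (U=1, X=0, W=1, Y=0, Z=1) weight 1/320
  (U=1, X=0, W=1, Y=1, Z=0) weight 1/640
  (U=1, X=0, W=1, Y=1, Z=3) weight 1/640
  (U=1, X=0, W=1, Y=2, Z=2) weight 1/320
  … 120 more
Group by Z:
  weight(Z=0) = 7/120
  weight(Z=1) = 23/240
  weight(Z=2) = 23/240
  weight(Z=3) = 7/120
Total weight = 7/120 + 23/240 + 23/240 + 7/120 = 37/120
P(Z=0 | obs) = 7/120 / 37/120 = 7/37
P(Z=1 | obs) = 23/240 / 37/120 = 23/74
P(Z=2 | obs) = 23/240 / 37/120 = 23/74
P(Z=3 | obs) = 7/120 / 37/120 = 7/37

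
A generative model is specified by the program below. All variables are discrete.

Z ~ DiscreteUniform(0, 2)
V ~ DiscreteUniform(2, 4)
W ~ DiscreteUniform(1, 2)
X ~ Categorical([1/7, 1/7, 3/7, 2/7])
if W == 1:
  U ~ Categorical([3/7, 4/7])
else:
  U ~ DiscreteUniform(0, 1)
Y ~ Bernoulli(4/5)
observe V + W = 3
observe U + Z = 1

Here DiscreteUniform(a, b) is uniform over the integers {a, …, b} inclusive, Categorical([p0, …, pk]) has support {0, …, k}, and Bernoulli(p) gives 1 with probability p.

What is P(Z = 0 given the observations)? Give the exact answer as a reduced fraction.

Enumerate traces; 16 have nonzero weight after conditioning:
  (Z=0, V=2, W=1, X=0, U=1, Y=0) weight 2/2205
  (Z=0, V=2, W=1, X=0, U=1, Y=1) weight 8/2205
  (Z=0, V=2, W=1, X=1, U=1, Y=0) weight 2/2205
  (Z=0, V=2, W=1, X=1, U=1, Y=1) weight 8/2205
  (Z=0, V=2, W=1, X=2, U=1, Y=0) weight 2/735
  (Z=0, V=2, W=1, X=2, U=1, Y=1) weight 8/735
  (Z=0, V=2, W=1, X=3, U=1, Y=0) weight 4/2205
  (Z=0, V=2, W=1, X=3, U=1, Y=1) weight 16/2205
  (Z=1, V=2, W=1, X=0, U=0, Y=0) weight 1/1470
  … 7 more
Group by Z:
  weight(Z=0) = 2/63
  weight(Z=1) = 1/42
Total weight = 2/63 + 1/42 = 1/18
P(Z=0 | obs) = 2/63 / 1/18 = 4/7
P(Z=1 | obs) = 1/42 / 1/18 = 3/7

P(Z = 0 | obs) = 4/7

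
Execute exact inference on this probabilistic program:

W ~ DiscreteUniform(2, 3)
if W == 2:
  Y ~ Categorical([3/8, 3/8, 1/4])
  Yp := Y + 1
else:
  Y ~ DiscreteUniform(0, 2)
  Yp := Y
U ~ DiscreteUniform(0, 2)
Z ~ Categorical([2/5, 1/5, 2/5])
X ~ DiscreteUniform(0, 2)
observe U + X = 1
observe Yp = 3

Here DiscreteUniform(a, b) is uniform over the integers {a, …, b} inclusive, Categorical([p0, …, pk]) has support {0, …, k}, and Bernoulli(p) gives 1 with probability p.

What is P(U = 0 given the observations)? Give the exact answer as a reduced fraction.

Enumerate traces; 6 have nonzero weight after conditioning:
  (W=2, Y=2, U=0, Z=0, X=1) weight 1/180
  (W=2, Y=2, U=0, Z=1, X=1) weight 1/360
  (W=2, Y=2, U=0, Z=2, X=1) weight 1/180
  (W=2, Y=2, U=1, Z=0, X=0) weight 1/180
  (W=2, Y=2, U=1, Z=1, X=0) weight 1/360
  (W=2, Y=2, U=1, Z=2, X=0) weight 1/180
Group by U:
  weight(U=0) = 1/72
  weight(U=1) = 1/72
Total weight = 1/72 + 1/72 = 1/36
P(U=0 | obs) = 1/72 / 1/36 = 1/2
P(U=1 | obs) = 1/72 / 1/36 = 1/2

P(U = 0 | obs) = 1/2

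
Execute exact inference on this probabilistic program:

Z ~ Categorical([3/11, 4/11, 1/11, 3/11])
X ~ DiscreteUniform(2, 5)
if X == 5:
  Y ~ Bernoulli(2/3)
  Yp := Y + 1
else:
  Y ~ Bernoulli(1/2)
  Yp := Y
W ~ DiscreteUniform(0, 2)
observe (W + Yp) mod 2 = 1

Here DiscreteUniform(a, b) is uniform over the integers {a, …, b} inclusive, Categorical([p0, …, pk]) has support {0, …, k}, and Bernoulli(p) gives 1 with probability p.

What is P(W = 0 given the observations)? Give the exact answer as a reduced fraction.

Enumerate traces; 48 have nonzero weight after conditioning:
  (Z=0, X=2, Y=0, W=1) weight 1/88
  (Z=0, X=2, Y=1, W=0) weight 1/88
  (Z=0, X=2, Y=1, W=2) weight 1/88
  (Z=0, X=3, Y=0, W=1) weight 1/88
  (Z=0, X=3, Y=1, W=0) weight 1/88
  (Z=0, X=3, Y=1, W=2) weight 1/88
  (Z=0, X=4, Y=0, W=1) weight 1/88
  (Z=0, X=4, Y=1, W=0) weight 1/88
  … 40 more
Group by W:
  weight(W=0) = 11/72
  weight(W=1) = 13/72
  weight(W=2) = 11/72
Total weight = 11/72 + 13/72 + 11/72 = 35/72
P(W=0 | obs) = 11/72 / 35/72 = 11/35
P(W=1 | obs) = 13/72 / 35/72 = 13/35
P(W=2 | obs) = 11/72 / 35/72 = 11/35

P(W = 0 | obs) = 11/35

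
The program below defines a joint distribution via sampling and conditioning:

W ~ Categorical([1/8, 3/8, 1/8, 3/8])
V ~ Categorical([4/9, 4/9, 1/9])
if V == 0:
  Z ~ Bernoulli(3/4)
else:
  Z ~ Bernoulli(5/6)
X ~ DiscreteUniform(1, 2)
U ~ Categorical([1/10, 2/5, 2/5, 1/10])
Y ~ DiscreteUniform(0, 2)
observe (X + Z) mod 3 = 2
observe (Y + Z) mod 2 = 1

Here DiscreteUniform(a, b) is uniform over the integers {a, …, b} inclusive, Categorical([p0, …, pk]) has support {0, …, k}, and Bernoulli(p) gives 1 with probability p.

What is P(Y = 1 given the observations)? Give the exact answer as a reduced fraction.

Enumerate traces; 144 have nonzero weight after conditioning:
  (W=0, V=0, Z=0, X=2, U=0, Y=1) weight 1/4320
  (W=0, V=0, Z=0, X=2, U=1, Y=1) weight 1/1080
  (W=0, V=0, Z=0, X=2, U=2, Y=1) weight 1/1080
  (W=0, V=0, Z=0, X=2, U=3, Y=1) weight 1/4320
  (W=0, V=0, Z=1, X=1, U=0, Y=0) weight 1/1440
  (W=0, V=0, Z=1, X=1, U=0, Y=2) weight 1/1440
  (W=0, V=0, Z=1, X=1, U=1, Y=0) weight 1/360
  (W=0, V=0, Z=1, X=1, U=1, Y=2) weight 1/360
  … 136 more
Group by Y:
  weight(Y=0) = 43/324
  weight(Y=1) = 11/324
  weight(Y=2) = 43/324
Total weight = 43/324 + 11/324 + 43/324 = 97/324
P(Y=0 | obs) = 43/324 / 97/324 = 43/97
P(Y=1 | obs) = 11/324 / 97/324 = 11/97
P(Y=2 | obs) = 43/324 / 97/324 = 43/97

P(Y = 1 | obs) = 11/97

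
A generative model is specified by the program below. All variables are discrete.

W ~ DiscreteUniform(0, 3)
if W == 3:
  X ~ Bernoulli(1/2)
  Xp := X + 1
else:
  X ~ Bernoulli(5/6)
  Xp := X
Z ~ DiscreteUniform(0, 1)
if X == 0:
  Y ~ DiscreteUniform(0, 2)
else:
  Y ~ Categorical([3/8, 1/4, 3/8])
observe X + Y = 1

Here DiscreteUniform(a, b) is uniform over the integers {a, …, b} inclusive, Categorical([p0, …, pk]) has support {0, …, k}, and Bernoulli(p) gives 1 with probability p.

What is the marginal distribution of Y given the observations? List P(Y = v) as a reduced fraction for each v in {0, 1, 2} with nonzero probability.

P(Y=0) = 27/35, P(Y=1) = 8/35

Enumerate traces; 16 have nonzero weight after conditioning:
  (W=0, X=0, Z=0, Y=1) weight 1/144
  (W=0, X=0, Z=1, Y=1) weight 1/144
  (W=0, X=1, Z=0, Y=0) weight 5/128
  (W=0, X=1, Z=1, Y=0) weight 5/128
  (W=1, X=0, Z=0, Y=1) weight 1/144
  (W=1, X=0, Z=1, Y=1) weight 1/144
  (W=1, X=1, Z=0, Y=0) weight 5/128
  (W=1, X=1, Z=1, Y=0) weight 5/128
  … 8 more
Group by Y:
  weight(Y=0) = 9/32
  weight(Y=1) = 1/12
Total weight = 9/32 + 1/12 = 35/96
P(Y=0 | obs) = 9/32 / 35/96 = 27/35
P(Y=1 | obs) = 1/12 / 35/96 = 8/35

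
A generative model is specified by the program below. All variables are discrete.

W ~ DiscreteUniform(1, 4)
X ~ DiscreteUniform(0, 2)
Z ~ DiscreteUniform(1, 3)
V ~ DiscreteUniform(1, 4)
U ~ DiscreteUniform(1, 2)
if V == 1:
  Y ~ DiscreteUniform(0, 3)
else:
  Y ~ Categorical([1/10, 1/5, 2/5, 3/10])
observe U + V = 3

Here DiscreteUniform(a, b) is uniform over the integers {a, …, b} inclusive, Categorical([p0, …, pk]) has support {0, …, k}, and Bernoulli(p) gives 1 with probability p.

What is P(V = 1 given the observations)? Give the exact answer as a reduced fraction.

P(V = 1 | obs) = 1/2

Enumerate traces; 288 have nonzero weight after conditioning:
  (W=1, X=0, Z=1, V=1, U=2, Y=0) weight 1/1152
  (W=1, X=0, Z=1, V=1, U=2, Y=1) weight 1/1152
  (W=1, X=0, Z=1, V=1, U=2, Y=2) weight 1/1152
  (W=1, X=0, Z=1, V=1, U=2, Y=3) weight 1/1152
  (W=1, X=0, Z=1, V=2, U=1, Y=0) weight 1/2880
  (W=1, X=0, Z=1, V=2, U=1, Y=1) weight 1/1440
  (W=1, X=0, Z=1, V=2, U=1, Y=2) weight 1/720
  (W=1, X=0, Z=1, V=2, U=1, Y=3) weight 1/960
  … 280 more
Group by V:
  weight(V=1) = 1/8
  weight(V=2) = 1/8
Total weight = 1/8 + 1/8 = 1/4
P(V=1 | obs) = 1/8 / 1/4 = 1/2
P(V=2 | obs) = 1/8 / 1/4 = 1/2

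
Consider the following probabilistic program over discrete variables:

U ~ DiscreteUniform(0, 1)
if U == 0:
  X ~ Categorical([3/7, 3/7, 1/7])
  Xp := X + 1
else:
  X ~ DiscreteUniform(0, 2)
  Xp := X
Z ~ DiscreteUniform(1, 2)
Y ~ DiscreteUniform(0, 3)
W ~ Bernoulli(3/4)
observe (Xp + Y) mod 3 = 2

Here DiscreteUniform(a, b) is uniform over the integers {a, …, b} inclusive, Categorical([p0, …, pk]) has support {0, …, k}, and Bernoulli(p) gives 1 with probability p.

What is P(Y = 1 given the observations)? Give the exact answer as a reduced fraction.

Enumerate traces; 32 have nonzero weight after conditioning:
  (U=0, X=0, Z=1, Y=1, W=0) weight 3/448
  (U=0, X=0, Z=1, Y=1, W=1) weight 9/448
  (U=0, X=0, Z=2, Y=1, W=0) weight 3/448
  (U=0, X=0, Z=2, Y=1, W=1) weight 9/448
  (U=0, X=1, Z=1, Y=0, W=0) weight 3/448
  (U=0, X=1, Z=1, Y=0, W=1) weight 9/448
  (U=0, X=1, Z=1, Y=3, W=0) weight 3/448
  (U=0, X=1, Z=1, Y=3, W=1) weight 9/448
  (U=0, X=2, Z=1, Y=2, W=0) weight 1/448
  … 23 more
Group by Y:
  weight(Y=0) = 2/21
  weight(Y=1) = 2/21
  weight(Y=2) = 5/84
  weight(Y=3) = 2/21
Total weight = 2/21 + 2/21 + 5/84 + 2/21 = 29/84
P(Y=0 | obs) = 2/21 / 29/84 = 8/29
P(Y=1 | obs) = 2/21 / 29/84 = 8/29
P(Y=2 | obs) = 5/84 / 29/84 = 5/29
P(Y=3 | obs) = 2/21 / 29/84 = 8/29

P(Y = 1 | obs) = 8/29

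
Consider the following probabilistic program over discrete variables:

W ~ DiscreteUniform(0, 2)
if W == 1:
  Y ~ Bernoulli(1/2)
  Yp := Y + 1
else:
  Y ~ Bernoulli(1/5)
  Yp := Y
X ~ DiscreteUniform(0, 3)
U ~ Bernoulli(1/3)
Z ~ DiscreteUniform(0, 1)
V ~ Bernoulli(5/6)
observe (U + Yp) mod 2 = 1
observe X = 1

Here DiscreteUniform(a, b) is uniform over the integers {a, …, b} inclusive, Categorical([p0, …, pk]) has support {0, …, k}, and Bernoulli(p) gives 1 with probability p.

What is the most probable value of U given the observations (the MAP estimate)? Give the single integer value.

argmax_v P(U = v | obs) = 1

Enumerate traces; 24 have nonzero weight after conditioning:
  (W=0, Y=0, X=1, U=1, Z=0, V=0) weight 1/540
  (W=0, Y=0, X=1, U=1, Z=0, V=1) weight 1/108
  (W=0, Y=0, X=1, U=1, Z=1, V=0) weight 1/540
  (W=0, Y=0, X=1, U=1, Z=1, V=1) weight 1/108
  (W=0, Y=1, X=1, U=0, Z=0, V=0) weight 1/1080
  (W=0, Y=1, X=1, U=0, Z=0, V=1) weight 1/216
  (W=0, Y=1, X=1, U=0, Z=1, V=0) weight 1/1080
  (W=0, Y=1, X=1, U=0, Z=1, V=1) weight 1/216
  … 16 more
Group by U:
  weight(U=0) = 1/20
  weight(U=1) = 7/120
Total weight = 1/20 + 7/120 = 13/120
P(U=0 | obs) = 1/20 / 13/120 = 6/13
P(U=1 | obs) = 7/120 / 13/120 = 7/13
argmax = 1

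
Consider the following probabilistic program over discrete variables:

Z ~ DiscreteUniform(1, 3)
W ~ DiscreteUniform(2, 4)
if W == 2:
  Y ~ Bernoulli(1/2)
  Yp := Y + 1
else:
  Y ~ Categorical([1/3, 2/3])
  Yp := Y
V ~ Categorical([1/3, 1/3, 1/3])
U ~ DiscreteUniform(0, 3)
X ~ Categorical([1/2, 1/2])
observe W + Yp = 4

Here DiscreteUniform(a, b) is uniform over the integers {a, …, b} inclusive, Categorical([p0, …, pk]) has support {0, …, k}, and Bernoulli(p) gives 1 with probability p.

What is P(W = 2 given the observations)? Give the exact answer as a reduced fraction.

P(W = 2 | obs) = 1/3

Enumerate traces; 216 have nonzero weight after conditioning:
  (Z=1, W=2, Y=1, V=0, U=0, X=0) weight 1/432
  (Z=1, W=2, Y=1, V=0, U=0, X=1) weight 1/432
  (Z=1, W=2, Y=1, V=0, U=1, X=0) weight 1/432
  (Z=1, W=2, Y=1, V=0, U=1, X=1) weight 1/432
  (Z=1, W=2, Y=1, V=0, U=2, X=0) weight 1/432
  (Z=1, W=2, Y=1, V=0, U=2, X=1) weight 1/432
  (Z=1, W=2, Y=1, V=0, U=3, X=0) weight 1/432
  (Z=1, W=2, Y=1, V=0, U=3, X=1) weight 1/432
  (Z=1, W=3, Y=1, V=0, U=0, X=0) weight 1/324
  (Z=1, W=4, Y=0, V=0, U=0, X=0) weight 1/648
  … 206 more
Group by W:
  weight(W=2) = 1/6
  weight(W=3) = 2/9
  weight(W=4) = 1/9
Total weight = 1/6 + 2/9 + 1/9 = 1/2
P(W=2 | obs) = 1/6 / 1/2 = 1/3
P(W=3 | obs) = 2/9 / 1/2 = 4/9
P(W=4 | obs) = 1/9 / 1/2 = 2/9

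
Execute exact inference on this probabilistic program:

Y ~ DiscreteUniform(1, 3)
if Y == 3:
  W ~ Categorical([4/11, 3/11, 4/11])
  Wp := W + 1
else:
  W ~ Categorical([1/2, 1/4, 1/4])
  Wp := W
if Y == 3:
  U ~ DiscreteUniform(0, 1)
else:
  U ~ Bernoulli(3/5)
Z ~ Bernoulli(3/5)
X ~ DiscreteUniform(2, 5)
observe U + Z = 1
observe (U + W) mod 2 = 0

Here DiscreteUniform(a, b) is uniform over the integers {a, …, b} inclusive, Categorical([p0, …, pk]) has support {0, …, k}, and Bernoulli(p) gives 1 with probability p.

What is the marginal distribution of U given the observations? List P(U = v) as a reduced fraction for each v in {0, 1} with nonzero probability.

Enumerate traces; 36 have nonzero weight after conditioning:
  (Y=1, W=0, U=0, Z=1, X=2) weight 1/100
  (Y=1, W=0, U=0, Z=1, X=3) weight 1/100
  (Y=1, W=0, U=0, Z=1, X=4) weight 1/100
  (Y=1, W=0, U=0, Z=1, X=5) weight 1/100
  (Y=1, W=1, U=1, Z=0, X=2) weight 1/200
  (Y=1, W=1, U=1, Z=0, X=3) weight 1/200
  (Y=1, W=1, U=1, Z=0, X=4) weight 1/200
  (Y=1, W=1, U=1, Z=0, X=5) weight 1/200
  … 28 more
Group by U:
  weight(U=0) = 53/275
  weight(U=1) = 16/275
Total weight = 53/275 + 16/275 = 69/275
P(U=0 | obs) = 53/275 / 69/275 = 53/69
P(U=1 | obs) = 16/275 / 69/275 = 16/69

P(U=0) = 53/69, P(U=1) = 16/69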